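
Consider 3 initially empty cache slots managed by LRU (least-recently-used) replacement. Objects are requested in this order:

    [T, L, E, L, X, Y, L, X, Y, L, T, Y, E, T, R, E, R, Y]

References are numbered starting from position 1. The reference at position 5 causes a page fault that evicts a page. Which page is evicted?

pos 1: T -> miss, frames [T]
pos 2: L -> miss, frames [T, L]
pos 3: E -> miss, frames [T, L, E]
pos 4: L -> hit
pos 5: X -> miss, evict T, frames [E, L, X]
At position 5, page T is evicted.

T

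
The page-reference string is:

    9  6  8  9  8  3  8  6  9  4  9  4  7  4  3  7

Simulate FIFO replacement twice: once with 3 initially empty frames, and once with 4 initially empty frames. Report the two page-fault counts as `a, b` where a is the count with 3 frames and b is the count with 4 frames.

8, 7

3 frames: F F F . . F . . F F . . F . F . → 8 faults.
4 frames: F F F . . F . . . F F . F . . . → 7 faults.
7 < 8: adding a frame reduced faults, as is typical.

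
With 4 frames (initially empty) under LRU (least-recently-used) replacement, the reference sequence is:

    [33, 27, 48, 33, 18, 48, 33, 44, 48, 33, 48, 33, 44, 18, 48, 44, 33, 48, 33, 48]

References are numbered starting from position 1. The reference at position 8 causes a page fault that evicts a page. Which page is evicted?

27

pos 1: 33 → miss, frames [33]
pos 2: 27 → miss, frames [33, 27]
pos 3: 48 → miss, frames [33, 27, 48]
pos 4: 33 → hit
pos 5: 18 → miss, frames [27, 48, 33, 18]
pos 6: 48 → hit
pos 7: 33 → hit
pos 8: 44 → miss, evict 27, frames [18, 48, 33, 44]
At position 8, page 27 is evicted.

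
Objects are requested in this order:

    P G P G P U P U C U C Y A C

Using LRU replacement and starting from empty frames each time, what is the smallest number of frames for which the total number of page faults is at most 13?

f=1: 14 faults
f=2: 7 faults
f=3: 6 faults
f=4: 6 faults
f=5: 6 faults
f=6: 6 faults
Smallest f with faults ≤ 13 is 2.

2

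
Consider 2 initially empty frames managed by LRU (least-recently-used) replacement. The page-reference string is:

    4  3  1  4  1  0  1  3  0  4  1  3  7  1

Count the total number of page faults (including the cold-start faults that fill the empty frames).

4: fault, frames {4}
3: fault, frames {4,3}
1: fault, evict 4, frames {3,1}
4: fault, evict 3, frames {1,4}
1: hit
0: fault, evict 4, frames {1,0}
1: hit
3: fault, evict 0, frames {1,3}
0: fault, evict 1, frames {3,0}
4: fault, evict 3, frames {0,4}
1: fault, evict 0, frames {4,1}
3: fault, evict 4, frames {1,3}
7: fault, evict 1, frames {3,7}
1: fault, evict 3, frames {7,1}
Page faults: 12.

12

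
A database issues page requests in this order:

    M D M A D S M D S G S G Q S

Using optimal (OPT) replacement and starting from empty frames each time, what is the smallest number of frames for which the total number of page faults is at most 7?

3

f=1: 14 faults
f=2: 8 faults
f=3: 6 faults
f=4: 6 faults
f=5: 6 faults
f=6: 6 faults
Smallest f with faults ≤ 7 is 3.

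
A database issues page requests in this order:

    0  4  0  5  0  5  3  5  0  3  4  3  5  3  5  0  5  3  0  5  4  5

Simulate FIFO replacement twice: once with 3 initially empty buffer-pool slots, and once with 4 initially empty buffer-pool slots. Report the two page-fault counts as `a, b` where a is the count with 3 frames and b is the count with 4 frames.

3 frames: F F . F . . F . F . F . F F . F . . . . F F → 11 faults.
4 frames: F F . F . . F . . . . . . . . . . . . . . . → 4 faults.
4 < 11: adding a frame reduced faults, as is typical.

11, 4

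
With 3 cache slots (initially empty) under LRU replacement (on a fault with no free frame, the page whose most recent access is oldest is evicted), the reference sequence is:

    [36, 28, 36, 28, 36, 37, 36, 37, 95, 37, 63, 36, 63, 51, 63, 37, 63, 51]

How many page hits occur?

36: miss, frames {36}
28: miss, frames {36,28}
36: hit
28: hit
36: hit
37: miss, frames {28,36,37}
36: hit
37: hit
95: miss, evict 28, frames {36,37,95}
37: hit
63: miss, evict 36, frames {95,37,63}
36: miss, evict 95, frames {37,63,36}
63: hit
51: miss, evict 37, frames {36,63,51}
63: hit
37: miss, evict 36, frames {51,63,37}
63: hit
51: hit
Hits: 10.

10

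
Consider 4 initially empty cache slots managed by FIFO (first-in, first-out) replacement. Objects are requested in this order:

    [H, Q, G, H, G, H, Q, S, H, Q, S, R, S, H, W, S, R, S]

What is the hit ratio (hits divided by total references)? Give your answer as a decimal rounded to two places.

0.61

H: miss, frames [H]
Q: miss, frames [H, Q]
G: miss, frames [H, Q, G]
H: hit
G: hit
H: hit
Q: hit
S: miss, frames [H, Q, G, S]
H: hit
Q: hit
S: hit
R: miss, evict H, frames [Q, G, S, R]
S: hit
H: miss, evict Q, frames [G, S, R, H]
W: miss, evict G, frames [S, R, H, W]
S: hit
R: hit
S: hit
Hits: 11 of 18 references → 11/18 = 0.6111.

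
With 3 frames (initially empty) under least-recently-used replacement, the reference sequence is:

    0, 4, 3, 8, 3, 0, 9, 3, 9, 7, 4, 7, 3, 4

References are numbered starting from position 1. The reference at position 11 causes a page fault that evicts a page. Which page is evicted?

3

pos 1: 0: fault, frames [0]
pos 2: 4: fault, frames [0, 4]
pos 3: 3: fault, frames [0, 4, 3]
pos 4: 8: fault, evict 0, frames [4, 3, 8]
pos 5: 3: hit
pos 6: 0: fault, evict 4, frames [8, 3, 0]
pos 7: 9: fault, evict 8, frames [3, 0, 9]
pos 8: 3: hit
pos 9: 9: hit
pos 10: 7: fault, evict 0, frames [3, 9, 7]
pos 11: 4: fault, evict 3, frames [9, 7, 4]
At position 11, page 3 is evicted.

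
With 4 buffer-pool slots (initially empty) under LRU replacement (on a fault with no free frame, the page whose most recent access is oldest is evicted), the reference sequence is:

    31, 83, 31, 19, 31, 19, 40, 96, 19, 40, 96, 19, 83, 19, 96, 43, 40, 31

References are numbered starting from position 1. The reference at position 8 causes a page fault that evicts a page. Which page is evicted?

pos 1: 31 -> miss, frames {31}
pos 2: 83 -> miss, frames {31,83}
pos 3: 31 -> hit
pos 4: 19 -> miss, frames {83,31,19}
pos 5: 31 -> hit
pos 6: 19 -> hit
pos 7: 40 -> miss, frames {83,31,19,40}
pos 8: 96 -> miss, evict 83, frames {31,19,40,96}
At position 8, page 83 is evicted.

83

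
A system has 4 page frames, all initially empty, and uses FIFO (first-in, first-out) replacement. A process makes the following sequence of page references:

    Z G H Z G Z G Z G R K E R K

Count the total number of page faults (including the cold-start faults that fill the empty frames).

6

Z → fault, frames (Z)
G → fault, frames (Z G)
H → fault, frames (Z G H)
Z → hit
G → hit
Z → hit
G → hit
Z → hit
G → hit
R → fault, frames (Z G H R)
K → fault, evict Z, frames (G H R K)
E → fault, evict G, frames (H R K E)
R → hit
K → hit
Page faults: 6.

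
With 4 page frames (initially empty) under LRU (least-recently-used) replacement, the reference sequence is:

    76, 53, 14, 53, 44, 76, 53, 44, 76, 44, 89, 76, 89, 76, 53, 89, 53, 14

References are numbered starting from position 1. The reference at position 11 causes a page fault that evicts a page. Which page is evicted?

14

pos 1: 76 → fault, frames [76]
pos 2: 53 → fault, frames [76, 53]
pos 3: 14 → fault, frames [76, 53, 14]
pos 4: 53 → hit
pos 5: 44 → fault, frames [76, 14, 53, 44]
pos 6: 76 → hit
pos 7: 53 → hit
pos 8: 44 → hit
pos 9: 76 → hit
pos 10: 44 → hit
pos 11: 89 → fault, evict 14, frames [53, 76, 44, 89]
At position 11, page 14 is evicted.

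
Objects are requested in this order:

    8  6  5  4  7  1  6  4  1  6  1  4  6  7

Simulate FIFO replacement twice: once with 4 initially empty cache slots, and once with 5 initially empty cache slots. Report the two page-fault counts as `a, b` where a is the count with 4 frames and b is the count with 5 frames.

4 frames: F F F F F F F . . . . . . . → 7 faults.
5 frames: F F F F F F . . . . . . . . → 6 faults.
6 < 7: adding a frame reduced faults, as is typical.

7, 6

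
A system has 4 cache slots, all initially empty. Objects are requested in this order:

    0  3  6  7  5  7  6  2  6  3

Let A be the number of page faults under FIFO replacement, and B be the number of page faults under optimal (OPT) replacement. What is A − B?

Under FIFO: F F F F F . . F . F → 7 faults.
Under OPT: F F F F F . . F . . → 6 faults.
A − B = 7 − 6 = 1.

1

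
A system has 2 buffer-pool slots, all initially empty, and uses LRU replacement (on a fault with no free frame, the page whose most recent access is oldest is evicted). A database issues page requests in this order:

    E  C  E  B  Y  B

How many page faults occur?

4

E → miss, frames (E)
C → miss, frames (E C)
E → hit
B → miss, evict C, frames (E B)
Y → miss, evict E, frames (B Y)
B → hit
Page faults: 4.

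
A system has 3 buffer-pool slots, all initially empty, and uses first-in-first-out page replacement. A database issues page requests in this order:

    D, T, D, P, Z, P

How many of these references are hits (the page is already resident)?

D: miss, frames {D}
T: miss, frames {D,T}
D: hit
P: miss, frames {D,T,P}
Z: miss, evict D, frames {T,P,Z}
P: hit
Hits: 2.

2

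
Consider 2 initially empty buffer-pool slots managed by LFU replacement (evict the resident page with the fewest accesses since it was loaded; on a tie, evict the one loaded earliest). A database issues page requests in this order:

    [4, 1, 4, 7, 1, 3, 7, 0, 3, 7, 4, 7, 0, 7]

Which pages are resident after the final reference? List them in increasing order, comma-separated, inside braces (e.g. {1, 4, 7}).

4 → miss, frames {4}
1 → miss, frames {4,1}
4 → hit
7 → miss, evict 1, frames {4,7}
1 → miss, evict 7, frames {4,1}
3 → miss, evict 1, frames {4,3}
7 → miss, evict 3, frames {4,7}
0 → miss, evict 7, frames {4,0}
3 → miss, evict 0, frames {4,3}
7 → miss, evict 3, frames {4,7}
4 → hit
7 → hit
0 → miss, evict 7, frames {4,0}
7 → miss, evict 0, frames {4,7}

{4, 7}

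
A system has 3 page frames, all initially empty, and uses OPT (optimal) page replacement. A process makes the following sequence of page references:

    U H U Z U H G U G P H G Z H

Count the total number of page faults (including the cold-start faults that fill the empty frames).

6

U → miss, frames [U]
H → miss, frames [U, H]
U → hit
Z → miss, frames [U, H, Z]
U → hit
H → hit
G → miss, evict Z, frames [U, H, G]
U → hit
G → hit
P → miss, evict U, frames [H, G, P]
H → hit
G → hit
Z → miss, evict P, frames [H, G, Z]
H → hit
Page faults: 6.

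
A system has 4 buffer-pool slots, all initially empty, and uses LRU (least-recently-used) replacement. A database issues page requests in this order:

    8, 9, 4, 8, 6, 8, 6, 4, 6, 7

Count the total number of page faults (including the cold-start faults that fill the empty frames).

8 -> miss, frames [8]
9 -> miss, frames [8, 9]
4 -> miss, frames [8, 9, 4]
8 -> hit
6 -> miss, frames [9, 4, 8, 6]
8 -> hit
6 -> hit
4 -> hit
6 -> hit
7 -> miss, evict 9, frames [8, 4, 6, 7]
Page faults: 5.

5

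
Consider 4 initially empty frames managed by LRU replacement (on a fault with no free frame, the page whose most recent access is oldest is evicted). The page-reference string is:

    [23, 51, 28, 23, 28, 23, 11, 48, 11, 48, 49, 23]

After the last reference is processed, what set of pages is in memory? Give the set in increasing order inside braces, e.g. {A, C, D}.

{11, 23, 48, 49}

23: fault, frames [23]
51: fault, frames [23, 51]
28: fault, frames [23, 51, 28]
23: hit
28: hit
23: hit
11: fault, frames [51, 28, 23, 11]
48: fault, evict 51, frames [28, 23, 11, 48]
11: hit
48: hit
49: fault, evict 28, frames [23, 11, 48, 49]
23: hit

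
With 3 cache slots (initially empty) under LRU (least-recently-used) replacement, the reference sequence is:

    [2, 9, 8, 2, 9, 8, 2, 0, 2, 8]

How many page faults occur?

2 → miss, frames [2]
9 → miss, frames [2, 9]
8 → miss, frames [2, 9, 8]
2 → hit
9 → hit
8 → hit
2 → hit
0 → miss, evict 9, frames [8, 2, 0]
2 → hit
8 → hit
Page faults: 4.

4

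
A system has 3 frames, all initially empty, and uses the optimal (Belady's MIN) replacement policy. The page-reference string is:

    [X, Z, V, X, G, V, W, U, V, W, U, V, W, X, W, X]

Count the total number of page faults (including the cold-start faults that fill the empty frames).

7

X -> fault, frames (X)
Z -> fault, frames (X Z)
V -> fault, frames (X Z V)
X -> hit
G -> fault, evict Z, frames (X V G)
V -> hit
W -> fault, evict G, frames (X V W)
U -> fault, evict X, frames (V W U)
V -> hit
W -> hit
U -> hit
V -> hit
W -> hit
X -> fault, evict U, frames (V W X)
W -> hit
X -> hit
Page faults: 7.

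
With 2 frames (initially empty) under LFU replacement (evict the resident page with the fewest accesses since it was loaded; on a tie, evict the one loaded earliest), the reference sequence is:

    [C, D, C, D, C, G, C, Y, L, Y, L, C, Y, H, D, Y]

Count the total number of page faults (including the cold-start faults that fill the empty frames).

11

C: miss, frames (C)
D: miss, frames (C D)
C: hit
D: hit
C: hit
G: miss, evict D, frames (C G)
C: hit
Y: miss, evict G, frames (C Y)
L: miss, evict Y, frames (C L)
Y: miss, evict L, frames (C Y)
L: miss, evict Y, frames (C L)
C: hit
Y: miss, evict L, frames (C Y)
H: miss, evict Y, frames (C H)
D: miss, evict H, frames (C D)
Y: miss, evict D, frames (C Y)
Page faults: 11.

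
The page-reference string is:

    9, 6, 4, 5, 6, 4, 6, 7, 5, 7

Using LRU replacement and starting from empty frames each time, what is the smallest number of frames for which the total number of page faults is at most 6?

3

f=1: 10 faults
f=2: 8 faults
f=3: 6 faults
f=4: 5 faults
f=5: 5 faults
Smallest f with faults ≤ 6 is 3.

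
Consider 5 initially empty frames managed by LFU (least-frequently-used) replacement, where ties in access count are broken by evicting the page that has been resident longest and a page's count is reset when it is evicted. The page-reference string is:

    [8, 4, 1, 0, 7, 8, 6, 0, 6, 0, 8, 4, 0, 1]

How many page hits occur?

6

8 -> fault, frames {8}
4 -> fault, frames {8,4}
1 -> fault, frames {8,4,1}
0 -> fault, frames {8,4,1,0}
7 -> fault, frames {8,4,1,0,7}
8 -> hit
6 -> fault, evict 4, frames {8,1,0,7,6}
0 -> hit
6 -> hit
0 -> hit
8 -> hit
4 -> fault, evict 1, frames {8,0,7,6,4}
0 -> hit
1 -> fault, evict 7, frames {8,0,6,4,1}
Hits: 6.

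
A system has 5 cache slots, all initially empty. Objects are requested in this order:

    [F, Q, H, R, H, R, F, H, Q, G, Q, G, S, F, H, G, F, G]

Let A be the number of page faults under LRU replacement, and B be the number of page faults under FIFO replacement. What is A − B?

Under LRU: F F F F . . . . . F . . F . . . . . → 6 faults.
Under FIFO: F F F F . . . . . F . . F F . . . . → 7 faults.
A − B = 6 − 7 = -1.

-1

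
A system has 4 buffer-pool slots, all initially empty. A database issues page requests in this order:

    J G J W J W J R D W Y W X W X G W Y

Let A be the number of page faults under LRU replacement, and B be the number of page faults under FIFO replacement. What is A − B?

-1

Under LRU: F F . F . . . F F . F . F . . F . . → 8 faults.
Under FIFO: F F . F . . . F F . F . F F . F . . → 9 faults.
A − B = 8 − 9 = -1.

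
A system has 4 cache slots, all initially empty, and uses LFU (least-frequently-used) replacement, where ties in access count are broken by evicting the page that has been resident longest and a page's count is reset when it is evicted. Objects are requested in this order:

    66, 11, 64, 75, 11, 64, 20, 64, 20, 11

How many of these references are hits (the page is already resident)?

5

66 → fault, frames (66)
11 → fault, frames (66 11)
64 → fault, frames (66 11 64)
75 → fault, frames (66 11 64 75)
11 → hit
64 → hit
20 → fault, evict 66, frames (11 64 75 20)
64 → hit
20 → hit
11 → hit
Hits: 5.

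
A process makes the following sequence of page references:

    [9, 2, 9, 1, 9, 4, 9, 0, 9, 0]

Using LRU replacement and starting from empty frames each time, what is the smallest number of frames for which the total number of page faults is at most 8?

f=1: 10 faults
f=2: 5 faults
f=3: 5 faults
f=4: 5 faults
f=5: 5 faults
Smallest f with faults ≤ 8 is 2.

2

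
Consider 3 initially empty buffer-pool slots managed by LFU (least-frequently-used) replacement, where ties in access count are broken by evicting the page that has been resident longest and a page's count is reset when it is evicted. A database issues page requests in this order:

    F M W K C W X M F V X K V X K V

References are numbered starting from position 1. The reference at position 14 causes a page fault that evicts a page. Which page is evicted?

K

pos 1: F -> miss, frames (F)
pos 2: M -> miss, frames (F M)
pos 3: W -> miss, frames (F M W)
pos 4: K -> miss, evict F, frames (M W K)
pos 5: C -> miss, evict M, frames (W K C)
pos 6: W -> hit
pos 7: X -> miss, evict K, frames (W C X)
pos 8: M -> miss, evict C, frames (W X M)
pos 9: F -> miss, evict X, frames (W M F)
pos 10: V -> miss, evict M, frames (W F V)
pos 11: X -> miss, evict F, frames (W V X)
pos 12: K -> miss, evict V, frames (W X K)
pos 13: V -> miss, evict X, frames (W K V)
pos 14: X -> miss, evict K, frames (W V X)
At position 14, page K is evicted.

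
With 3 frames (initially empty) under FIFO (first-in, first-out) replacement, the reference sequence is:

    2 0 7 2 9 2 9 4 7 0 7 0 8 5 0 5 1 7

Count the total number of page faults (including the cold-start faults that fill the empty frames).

12

2: fault, frames {2}
0: fault, frames {2,0}
7: fault, frames {2,0,7}
2: hit
9: fault, evict 2, frames {0,7,9}
2: fault, evict 0, frames {7,9,2}
9: hit
4: fault, evict 7, frames {9,2,4}
7: fault, evict 9, frames {2,4,7}
0: fault, evict 2, frames {4,7,0}
7: hit
0: hit
8: fault, evict 4, frames {7,0,8}
5: fault, evict 7, frames {0,8,5}
0: hit
5: hit
1: fault, evict 0, frames {8,5,1}
7: fault, evict 8, frames {5,1,7}
Page faults: 12.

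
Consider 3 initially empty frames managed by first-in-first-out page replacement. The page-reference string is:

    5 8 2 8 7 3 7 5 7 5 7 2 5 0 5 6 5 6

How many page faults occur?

10

5 → fault, frames [5]
8 → fault, frames [5, 8]
2 → fault, frames [5, 8, 2]
8 → hit
7 → fault, evict 5, frames [8, 2, 7]
3 → fault, evict 8, frames [2, 7, 3]
7 → hit
5 → fault, evict 2, frames [7, 3, 5]
7 → hit
5 → hit
7 → hit
2 → fault, evict 7, frames [3, 5, 2]
5 → hit
0 → fault, evict 3, frames [5, 2, 0]
5 → hit
6 → fault, evict 5, frames [2, 0, 6]
5 → fault, evict 2, frames [0, 6, 5]
6 → hit
Page faults: 10.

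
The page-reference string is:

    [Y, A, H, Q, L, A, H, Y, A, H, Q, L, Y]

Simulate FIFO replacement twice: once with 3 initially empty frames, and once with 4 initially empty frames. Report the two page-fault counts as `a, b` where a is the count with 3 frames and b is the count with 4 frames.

10, 11

3 frames: F F F F F F F F . . F F . → 10 faults.
4 frames: F F F F F . . F F F F F F → 11 faults.
11 > 10: adding a frame increased faults — Belady's anomaly.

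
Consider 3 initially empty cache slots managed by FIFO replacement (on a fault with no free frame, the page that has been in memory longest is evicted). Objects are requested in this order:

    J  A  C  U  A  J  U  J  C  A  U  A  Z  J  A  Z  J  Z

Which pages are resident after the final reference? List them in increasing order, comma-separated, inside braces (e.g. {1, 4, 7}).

{A, J, Z}

J -> fault, frames (J)
A -> fault, frames (J A)
C -> fault, frames (J A C)
U -> fault, evict J, frames (A C U)
A -> hit
J -> fault, evict A, frames (C U J)
U -> hit
J -> hit
C -> hit
A -> fault, evict C, frames (U J A)
U -> hit
A -> hit
Z -> fault, evict U, frames (J A Z)
J -> hit
A -> hit
Z -> hit
J -> hit
Z -> hit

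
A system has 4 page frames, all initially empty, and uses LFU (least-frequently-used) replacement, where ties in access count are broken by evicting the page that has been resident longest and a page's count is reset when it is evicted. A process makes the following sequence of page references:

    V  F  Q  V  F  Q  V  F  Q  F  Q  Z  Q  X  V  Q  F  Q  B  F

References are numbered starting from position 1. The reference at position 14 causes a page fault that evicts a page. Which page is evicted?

Z

pos 1: V: fault, frames {V}
pos 2: F: fault, frames {V,F}
pos 3: Q: fault, frames {V,F,Q}
pos 4: V: hit
pos 5: F: hit
pos 6: Q: hit
pos 7: V: hit
pos 8: F: hit
pos 9: Q: hit
pos 10: F: hit
pos 11: Q: hit
pos 12: Z: fault, frames {V,F,Q,Z}
pos 13: Q: hit
pos 14: X: fault, evict Z, frames {V,F,Q,X}
At position 14, page Z is evicted.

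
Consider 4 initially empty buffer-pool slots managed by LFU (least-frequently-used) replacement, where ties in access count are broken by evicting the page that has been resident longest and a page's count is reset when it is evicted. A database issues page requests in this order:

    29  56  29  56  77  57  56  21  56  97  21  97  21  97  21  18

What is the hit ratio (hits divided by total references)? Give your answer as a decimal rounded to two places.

29 -> miss, frames (29)
56 -> miss, frames (29 56)
29 -> hit
56 -> hit
77 -> miss, frames (29 56 77)
57 -> miss, frames (29 56 77 57)
56 -> hit
21 -> miss, evict 77, frames (29 56 57 21)
56 -> hit
97 -> miss, evict 57, frames (29 56 21 97)
21 -> hit
97 -> hit
21 -> hit
97 -> hit
21 -> hit
18 -> miss, evict 29, frames (56 21 97 18)
Hits: 9 of 16 references → 9/16 = 0.5625.

0.56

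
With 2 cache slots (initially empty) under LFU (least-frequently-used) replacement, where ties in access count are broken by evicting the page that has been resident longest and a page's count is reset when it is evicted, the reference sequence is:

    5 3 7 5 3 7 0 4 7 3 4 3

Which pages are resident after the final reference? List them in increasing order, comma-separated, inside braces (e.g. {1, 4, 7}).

5 → fault, frames {5}
3 → fault, frames {5,3}
7 → fault, evict 5, frames {3,7}
5 → fault, evict 3, frames {7,5}
3 → fault, evict 7, frames {5,3}
7 → fault, evict 5, frames {3,7}
0 → fault, evict 3, frames {7,0}
4 → fault, evict 7, frames {0,4}
7 → fault, evict 0, frames {4,7}
3 → fault, evict 4, frames {7,3}
4 → fault, evict 7, frames {3,4}
3 → hit

{3, 4}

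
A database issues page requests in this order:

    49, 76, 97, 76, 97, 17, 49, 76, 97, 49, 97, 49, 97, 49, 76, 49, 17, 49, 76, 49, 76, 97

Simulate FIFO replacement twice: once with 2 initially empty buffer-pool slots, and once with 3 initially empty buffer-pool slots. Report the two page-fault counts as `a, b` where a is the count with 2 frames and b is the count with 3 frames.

13, 11

2 frames: F F F . . F F F F F . . . . F . F F F . . F → 13 faults.
3 frames: F F F . . F F F F . . . . . . . F F F . . F → 11 faults.
11 < 13: adding a frame reduced faults, as is typical.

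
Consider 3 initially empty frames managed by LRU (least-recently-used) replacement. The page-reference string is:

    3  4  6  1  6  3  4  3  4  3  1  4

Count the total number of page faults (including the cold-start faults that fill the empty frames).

3: miss, frames {3}
4: miss, frames {3,4}
6: miss, frames {3,4,6}
1: miss, evict 3, frames {4,6,1}
6: hit
3: miss, evict 4, frames {1,6,3}
4: miss, evict 1, frames {6,3,4}
3: hit
4: hit
3: hit
1: miss, evict 6, frames {4,3,1}
4: hit
Page faults: 7.

7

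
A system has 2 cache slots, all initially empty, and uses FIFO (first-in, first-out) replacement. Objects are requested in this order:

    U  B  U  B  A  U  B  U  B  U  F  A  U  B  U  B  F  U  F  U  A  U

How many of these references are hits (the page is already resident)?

U -> miss, frames {U}
B -> miss, frames {U,B}
U -> hit
B -> hit
A -> miss, evict U, frames {B,A}
U -> miss, evict B, frames {A,U}
B -> miss, evict A, frames {U,B}
U -> hit
B -> hit
U -> hit
F -> miss, evict U, frames {B,F}
A -> miss, evict B, frames {F,A}
U -> miss, evict F, frames {A,U}
B -> miss, evict A, frames {U,B}
U -> hit
B -> hit
F -> miss, evict U, frames {B,F}
U -> miss, evict B, frames {F,U}
F -> hit
U -> hit
A -> miss, evict F, frames {U,A}
U -> hit
Hits: 10.

10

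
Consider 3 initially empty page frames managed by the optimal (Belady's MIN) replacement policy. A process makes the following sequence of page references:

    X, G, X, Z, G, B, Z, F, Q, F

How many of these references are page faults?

6

X -> miss, frames [X]
G -> miss, frames [X, G]
X -> hit
Z -> miss, frames [X, G, Z]
G -> hit
B -> miss, evict G, frames [X, Z, B]
Z -> hit
F -> miss, evict B, frames [X, Z, F]
Q -> miss, evict Z, frames [X, F, Q]
F -> hit
Page faults: 6.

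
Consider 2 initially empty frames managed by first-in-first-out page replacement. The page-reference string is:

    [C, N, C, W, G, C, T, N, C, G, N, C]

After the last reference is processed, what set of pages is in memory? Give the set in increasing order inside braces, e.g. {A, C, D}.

{C, N}

C: miss, frames (C)
N: miss, frames (C N)
C: hit
W: miss, evict C, frames (N W)
G: miss, evict N, frames (W G)
C: miss, evict W, frames (G C)
T: miss, evict G, frames (C T)
N: miss, evict C, frames (T N)
C: miss, evict T, frames (N C)
G: miss, evict N, frames (C G)
N: miss, evict C, frames (G N)
C: miss, evict G, frames (N C)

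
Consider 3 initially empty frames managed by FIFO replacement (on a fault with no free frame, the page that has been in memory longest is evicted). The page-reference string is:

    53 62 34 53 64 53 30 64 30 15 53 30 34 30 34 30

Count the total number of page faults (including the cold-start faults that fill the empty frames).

53: fault, frames {53}
62: fault, frames {53,62}
34: fault, frames {53,62,34}
53: hit
64: fault, evict 53, frames {62,34,64}
53: fault, evict 62, frames {34,64,53}
30: fault, evict 34, frames {64,53,30}
64: hit
30: hit
15: fault, evict 64, frames {53,30,15}
53: hit
30: hit
34: fault, evict 53, frames {30,15,34}
30: hit
34: hit
30: hit
Page faults: 8.

8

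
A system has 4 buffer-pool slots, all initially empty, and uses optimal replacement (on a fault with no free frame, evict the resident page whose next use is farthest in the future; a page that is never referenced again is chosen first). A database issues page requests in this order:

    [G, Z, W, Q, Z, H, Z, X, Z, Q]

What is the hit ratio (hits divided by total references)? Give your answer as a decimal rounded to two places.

0.40

G → fault, frames (G)
Z → fault, frames (G Z)
W → fault, frames (G Z W)
Q → fault, frames (G Z W Q)
Z → hit
H → fault, evict W, frames (G Z Q H)
Z → hit
X → fault, evict H, frames (G Z Q X)
Z → hit
Q → hit
Hits: 4 of 10 references → 4/10 = 0.4000.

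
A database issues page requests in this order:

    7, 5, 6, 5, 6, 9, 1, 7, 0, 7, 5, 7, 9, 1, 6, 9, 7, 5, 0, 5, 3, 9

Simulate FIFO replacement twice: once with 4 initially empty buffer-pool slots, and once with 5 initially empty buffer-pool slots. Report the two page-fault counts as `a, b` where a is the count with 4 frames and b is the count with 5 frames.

16, 11

4 frames: F F F . . F F F F . F . F F F . F F F . F F → 16 faults.
5 frames: F F F . . F F . F F F . . . F F . . . . F . → 11 faults.
11 < 16: adding a frame reduced faults, as is typical.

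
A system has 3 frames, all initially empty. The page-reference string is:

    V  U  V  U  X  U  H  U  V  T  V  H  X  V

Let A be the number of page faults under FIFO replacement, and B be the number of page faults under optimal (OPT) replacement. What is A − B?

Under FIFO: F F . . F . F . F F . . F . → 7 faults.
Under OPT: F F . . F . F . . F . . F . → 6 faults.
A − B = 7 − 6 = 1.

1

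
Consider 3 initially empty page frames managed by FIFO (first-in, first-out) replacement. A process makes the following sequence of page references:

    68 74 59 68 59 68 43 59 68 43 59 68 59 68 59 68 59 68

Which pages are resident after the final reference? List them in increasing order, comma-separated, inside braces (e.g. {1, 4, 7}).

68 → miss, frames [68]
74 → miss, frames [68, 74]
59 → miss, frames [68, 74, 59]
68 → hit
59 → hit
68 → hit
43 → miss, evict 68, frames [74, 59, 43]
59 → hit
68 → miss, evict 74, frames [59, 43, 68]
43 → hit
59 → hit
68 → hit
59 → hit
68 → hit
59 → hit
68 → hit
59 → hit
68 → hit

{43, 59, 68}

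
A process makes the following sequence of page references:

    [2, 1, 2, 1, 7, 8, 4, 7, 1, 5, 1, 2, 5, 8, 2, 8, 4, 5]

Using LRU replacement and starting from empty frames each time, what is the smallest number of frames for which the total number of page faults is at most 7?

6

f=1: 18 faults
f=2: 14 faults
f=3: 11 faults
f=4: 9 faults
f=5: 9 faults
f=6: 6 faults
Smallest f with faults ≤ 7 is 6.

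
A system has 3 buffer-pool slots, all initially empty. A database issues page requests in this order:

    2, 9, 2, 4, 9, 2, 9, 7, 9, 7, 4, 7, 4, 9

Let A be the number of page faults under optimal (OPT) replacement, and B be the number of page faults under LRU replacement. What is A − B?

Under OPT: F F . F . . . F . . . . . . → 4 faults.
Under LRU: F F . F . . . F . . F . . . → 5 faults.
A − B = 4 − 5 = -1.

-1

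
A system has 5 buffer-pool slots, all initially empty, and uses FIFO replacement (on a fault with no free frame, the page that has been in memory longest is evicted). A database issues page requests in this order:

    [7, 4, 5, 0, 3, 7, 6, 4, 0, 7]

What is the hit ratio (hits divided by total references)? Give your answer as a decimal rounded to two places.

0.30

7 -> miss, frames (7)
4 -> miss, frames (7 4)
5 -> miss, frames (7 4 5)
0 -> miss, frames (7 4 5 0)
3 -> miss, frames (7 4 5 0 3)
7 -> hit
6 -> miss, evict 7, frames (4 5 0 3 6)
4 -> hit
0 -> hit
7 -> miss, evict 4, frames (5 0 3 6 7)
Hits: 3 of 10 references → 3/10 = 0.3000.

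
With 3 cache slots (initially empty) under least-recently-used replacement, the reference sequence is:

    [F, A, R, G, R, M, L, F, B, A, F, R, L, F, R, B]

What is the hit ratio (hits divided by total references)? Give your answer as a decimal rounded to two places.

0.25

F: fault, frames [F]
A: fault, frames [F, A]
R: fault, frames [F, A, R]
G: fault, evict F, frames [A, R, G]
R: hit
M: fault, evict A, frames [G, R, M]
L: fault, evict G, frames [R, M, L]
F: fault, evict R, frames [M, L, F]
B: fault, evict M, frames [L, F, B]
A: fault, evict L, frames [F, B, A]
F: hit
R: fault, evict B, frames [A, F, R]
L: fault, evict A, frames [F, R, L]
F: hit
R: hit
B: fault, evict L, frames [F, R, B]
Hits: 4 of 16 references → 4/16 = 0.2500.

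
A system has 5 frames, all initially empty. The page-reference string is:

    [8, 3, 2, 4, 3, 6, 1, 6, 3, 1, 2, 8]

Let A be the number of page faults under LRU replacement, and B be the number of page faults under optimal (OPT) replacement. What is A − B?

1

Under LRU: F F F F . F F . . . . F → 7 faults.
Under OPT: F F F F . F F . . . . . → 6 faults.
A − B = 7 − 6 = 1.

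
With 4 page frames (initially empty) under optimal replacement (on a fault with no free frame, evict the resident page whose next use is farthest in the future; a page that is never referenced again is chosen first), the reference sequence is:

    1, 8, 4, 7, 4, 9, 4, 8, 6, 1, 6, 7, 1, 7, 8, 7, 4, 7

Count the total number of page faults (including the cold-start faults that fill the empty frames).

7

1: miss, frames (1)
8: miss, frames (1 8)
4: miss, frames (1 8 4)
7: miss, frames (1 8 4 7)
4: hit
9: miss, evict 7, frames (1 8 4 9)
4: hit
8: hit
6: miss, evict 9, frames (1 8 4 6)
1: hit
6: hit
7: miss, evict 6, frames (1 8 4 7)
1: hit
7: hit
8: hit
7: hit
4: hit
7: hit
Page faults: 7.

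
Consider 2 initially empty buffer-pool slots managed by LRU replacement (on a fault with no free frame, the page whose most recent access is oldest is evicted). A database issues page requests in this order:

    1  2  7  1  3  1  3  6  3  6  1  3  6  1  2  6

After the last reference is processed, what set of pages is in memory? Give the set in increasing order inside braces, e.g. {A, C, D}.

1 -> fault, frames [1]
2 -> fault, frames [1, 2]
7 -> fault, evict 1, frames [2, 7]
1 -> fault, evict 2, frames [7, 1]
3 -> fault, evict 7, frames [1, 3]
1 -> hit
3 -> hit
6 -> fault, evict 1, frames [3, 6]
3 -> hit
6 -> hit
1 -> fault, evict 3, frames [6, 1]
3 -> fault, evict 6, frames [1, 3]
6 -> fault, evict 1, frames [3, 6]
1 -> fault, evict 3, frames [6, 1]
2 -> fault, evict 6, frames [1, 2]
6 -> fault, evict 1, frames [2, 6]

{2, 6}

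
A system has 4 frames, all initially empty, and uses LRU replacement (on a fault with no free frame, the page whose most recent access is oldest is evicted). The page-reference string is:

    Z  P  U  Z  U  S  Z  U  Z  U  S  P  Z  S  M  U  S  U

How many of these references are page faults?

Z → miss, frames (Z)
P → miss, frames (Z P)
U → miss, frames (Z P U)
Z → hit
U → hit
S → miss, frames (P Z U S)
Z → hit
U → hit
Z → hit
U → hit
S → hit
P → hit
Z → hit
S → hit
M → miss, evict U, frames (P Z S M)
U → miss, evict P, frames (Z S M U)
S → hit
U → hit
Page faults: 6.

6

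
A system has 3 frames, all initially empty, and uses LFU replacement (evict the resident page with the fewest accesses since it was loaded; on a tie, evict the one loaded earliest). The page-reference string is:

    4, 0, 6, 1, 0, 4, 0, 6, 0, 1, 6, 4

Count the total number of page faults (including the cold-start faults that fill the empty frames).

4 → miss, frames {4}
0 → miss, frames {4,0}
6 → miss, frames {4,0,6}
1 → miss, evict 4, frames {0,6,1}
0 → hit
4 → miss, evict 6, frames {0,1,4}
0 → hit
6 → miss, evict 1, frames {0,4,6}
0 → hit
1 → miss, evict 4, frames {0,6,1}
6 → hit
4 → miss, evict 1, frames {0,6,4}
Page faults: 8.

8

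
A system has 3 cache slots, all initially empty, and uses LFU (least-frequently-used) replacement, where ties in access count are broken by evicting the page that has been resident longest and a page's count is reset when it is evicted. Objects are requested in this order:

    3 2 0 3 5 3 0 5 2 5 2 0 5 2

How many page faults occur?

7

3 → miss, frames {3}
2 → miss, frames {3,2}
0 → miss, frames {3,2,0}
3 → hit
5 → miss, evict 2, frames {3,0,5}
3 → hit
0 → hit
5 → hit
2 → miss, evict 0, frames {3,5,2}
5 → hit
2 → hit
0 → miss, evict 2, frames {3,5,0}
5 → hit
2 → miss, evict 0, frames {3,5,2}
Page faults: 7.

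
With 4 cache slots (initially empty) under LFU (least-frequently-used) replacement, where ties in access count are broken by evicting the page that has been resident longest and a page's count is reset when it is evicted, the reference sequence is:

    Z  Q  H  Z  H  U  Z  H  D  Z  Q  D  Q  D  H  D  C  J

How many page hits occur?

Z: miss, frames {Z}
Q: miss, frames {Z,Q}
H: miss, frames {Z,Q,H}
Z: hit
H: hit
U: miss, frames {Z,Q,H,U}
Z: hit
H: hit
D: miss, evict Q, frames {Z,H,U,D}
Z: hit
Q: miss, evict U, frames {Z,H,D,Q}
D: hit
Q: hit
D: hit
H: hit
D: hit
C: miss, evict Q, frames {Z,H,D,C}
J: miss, evict C, frames {Z,H,D,J}
Hits: 10.

10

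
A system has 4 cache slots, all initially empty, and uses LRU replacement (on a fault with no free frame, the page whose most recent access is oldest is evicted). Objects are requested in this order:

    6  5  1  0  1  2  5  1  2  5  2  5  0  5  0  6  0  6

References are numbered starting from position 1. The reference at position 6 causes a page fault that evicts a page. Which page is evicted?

6

pos 1: 6 → fault, frames {6}
pos 2: 5 → fault, frames {6,5}
pos 3: 1 → fault, frames {6,5,1}
pos 4: 0 → fault, frames {6,5,1,0}
pos 5: 1 → hit
pos 6: 2 → fault, evict 6, frames {5,0,1,2}
At position 6, page 6 is evicted.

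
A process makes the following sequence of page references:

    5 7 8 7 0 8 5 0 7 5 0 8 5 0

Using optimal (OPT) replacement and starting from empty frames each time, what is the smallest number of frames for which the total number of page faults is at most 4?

4

f=1: 14 faults
f=2: 9 faults
f=3: 6 faults
f=4: 4 faults
Smallest f with faults ≤ 4 is 4.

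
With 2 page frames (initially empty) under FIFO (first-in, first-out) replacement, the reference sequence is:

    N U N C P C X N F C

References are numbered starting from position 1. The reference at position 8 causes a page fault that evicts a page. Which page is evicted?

pos 1: N: miss, frames (N)
pos 2: U: miss, frames (N U)
pos 3: N: hit
pos 4: C: miss, evict N, frames (U C)
pos 5: P: miss, evict U, frames (C P)
pos 6: C: hit
pos 7: X: miss, evict C, frames (P X)
pos 8: N: miss, evict P, frames (X N)
At position 8, page P is evicted.

P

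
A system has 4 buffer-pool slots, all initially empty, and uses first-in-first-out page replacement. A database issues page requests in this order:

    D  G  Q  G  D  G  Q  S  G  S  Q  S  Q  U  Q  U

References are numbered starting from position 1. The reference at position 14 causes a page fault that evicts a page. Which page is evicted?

D

pos 1: D -> miss, frames (D)
pos 2: G -> miss, frames (D G)
pos 3: Q -> miss, frames (D G Q)
pos 4: G -> hit
pos 5: D -> hit
pos 6: G -> hit
pos 7: Q -> hit
pos 8: S -> miss, frames (D G Q S)
pos 9: G -> hit
pos 10: S -> hit
pos 11: Q -> hit
pos 12: S -> hit
pos 13: Q -> hit
pos 14: U -> miss, evict D, frames (G Q S U)
At position 14, page D is evicted.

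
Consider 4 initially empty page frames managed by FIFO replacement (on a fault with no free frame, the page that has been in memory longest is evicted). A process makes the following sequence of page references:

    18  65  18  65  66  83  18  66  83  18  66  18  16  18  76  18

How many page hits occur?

9

18 -> fault, frames [18]
65 -> fault, frames [18, 65]
18 -> hit
65 -> hit
66 -> fault, frames [18, 65, 66]
83 -> fault, frames [18, 65, 66, 83]
18 -> hit
66 -> hit
83 -> hit
18 -> hit
66 -> hit
18 -> hit
16 -> fault, evict 18, frames [65, 66, 83, 16]
18 -> fault, evict 65, frames [66, 83, 16, 18]
76 -> fault, evict 66, frames [83, 16, 18, 76]
18 -> hit
Hits: 9.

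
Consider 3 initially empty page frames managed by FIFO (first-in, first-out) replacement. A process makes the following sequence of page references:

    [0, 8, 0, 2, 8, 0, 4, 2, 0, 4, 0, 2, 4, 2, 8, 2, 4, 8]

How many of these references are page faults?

0 -> miss, frames [0]
8 -> miss, frames [0, 8]
0 -> hit
2 -> miss, frames [0, 8, 2]
8 -> hit
0 -> hit
4 -> miss, evict 0, frames [8, 2, 4]
2 -> hit
0 -> miss, evict 8, frames [2, 4, 0]
4 -> hit
0 -> hit
2 -> hit
4 -> hit
2 -> hit
8 -> miss, evict 2, frames [4, 0, 8]
2 -> miss, evict 4, frames [0, 8, 2]
4 -> miss, evict 0, frames [8, 2, 4]
8 -> hit
Page faults: 8.

8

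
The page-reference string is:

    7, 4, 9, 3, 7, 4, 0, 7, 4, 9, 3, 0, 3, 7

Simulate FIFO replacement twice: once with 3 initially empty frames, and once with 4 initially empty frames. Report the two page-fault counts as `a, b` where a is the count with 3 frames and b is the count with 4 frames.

3 frames: F F F F F F F . . F F . . F → 10 faults.
4 frames: F F F F . . F F F F F F . F → 11 faults.
11 > 10: adding a frame increased faults — Belady's anomaly.

10, 11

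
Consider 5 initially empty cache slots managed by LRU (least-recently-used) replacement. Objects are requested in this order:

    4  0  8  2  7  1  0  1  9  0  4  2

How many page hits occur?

3

4 -> miss, frames [4]
0 -> miss, frames [4, 0]
8 -> miss, frames [4, 0, 8]
2 -> miss, frames [4, 0, 8, 2]
7 -> miss, frames [4, 0, 8, 2, 7]
1 -> miss, evict 4, frames [0, 8, 2, 7, 1]
0 -> hit
1 -> hit
9 -> miss, evict 8, frames [2, 7, 0, 1, 9]
0 -> hit
4 -> miss, evict 2, frames [7, 1, 9, 0, 4]
2 -> miss, evict 7, frames [1, 9, 0, 4, 2]
Hits: 3.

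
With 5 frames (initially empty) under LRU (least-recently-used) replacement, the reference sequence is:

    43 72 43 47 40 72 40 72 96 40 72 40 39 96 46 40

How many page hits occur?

9

43: miss, frames [43]
72: miss, frames [43, 72]
43: hit
47: miss, frames [72, 43, 47]
40: miss, frames [72, 43, 47, 40]
72: hit
40: hit
72: hit
96: miss, frames [43, 47, 40, 72, 96]
40: hit
72: hit
40: hit
39: miss, evict 43, frames [47, 96, 72, 40, 39]
96: hit
46: miss, evict 47, frames [72, 40, 39, 96, 46]
40: hit
Hits: 9.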